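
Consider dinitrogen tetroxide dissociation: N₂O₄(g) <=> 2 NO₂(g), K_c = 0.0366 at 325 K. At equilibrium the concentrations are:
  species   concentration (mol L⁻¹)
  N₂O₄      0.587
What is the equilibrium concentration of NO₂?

[NO₂] = 0.147 mol L⁻¹

At equilibrium, K_c = [NO₂]² / [N₂O₄] = 0.0366.
([NO₂])² / (0.587) = 0.0366
[NO₂]² = 0.0215 ⇒ [NO₂] = 0.147 mol L⁻¹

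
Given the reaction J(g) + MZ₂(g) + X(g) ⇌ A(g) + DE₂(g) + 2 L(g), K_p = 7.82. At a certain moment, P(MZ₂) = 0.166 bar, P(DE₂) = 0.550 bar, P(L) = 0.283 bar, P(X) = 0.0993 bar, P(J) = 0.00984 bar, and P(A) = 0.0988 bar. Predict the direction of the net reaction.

Q_p = P(A)·P(DE₂)·P(L)² / (P(J)·P(MZ₂)·P(X)) = (0.0988)·(0.550)·(0.283)² / ((0.00984)·(0.166)·(0.0993)) = 26.8
Q_p = 26.8 > K_p = 7.82, so the reverse reaction proceeds.

reverse (toward reactants)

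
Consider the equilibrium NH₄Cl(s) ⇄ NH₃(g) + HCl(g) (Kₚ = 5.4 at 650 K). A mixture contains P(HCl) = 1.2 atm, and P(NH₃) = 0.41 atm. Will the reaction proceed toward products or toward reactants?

(NH₄Cl is a pure solid — omitted from Qₚ.)
Qₚ = P(NH₃)·P(HCl) = (0.41)·(1.2) = 0.49
Qₚ = 0.49 < Kₚ = 5.4, so the forward reaction proceeds.

to the right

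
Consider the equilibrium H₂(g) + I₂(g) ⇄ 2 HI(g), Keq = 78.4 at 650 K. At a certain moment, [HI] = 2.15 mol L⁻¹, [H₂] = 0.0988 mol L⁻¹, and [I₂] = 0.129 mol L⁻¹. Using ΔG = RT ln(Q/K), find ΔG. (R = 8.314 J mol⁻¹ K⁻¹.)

ΔG = 8.28 kJ/mol

Q = [HI]² / ([H₂]·[I₂]) = (2.15)² / ((0.0988)·(0.129)) = 363
ΔG = RT ln(Q/Keq) = (8.314 J mol⁻¹ K⁻¹)(650 K) × ln(363/78.4)
   = (5.404 kJ/mol)(1.533) = 8.28 kJ/mol
ΔG > 0, so the forward reaction is non-spontaneous (proceeds in reverse).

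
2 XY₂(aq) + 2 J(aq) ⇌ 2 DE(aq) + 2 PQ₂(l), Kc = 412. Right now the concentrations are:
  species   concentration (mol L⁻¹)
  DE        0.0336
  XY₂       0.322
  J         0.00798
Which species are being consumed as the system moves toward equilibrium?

(PQ₂ is a pure liquid — omitted from Qc.)
Qc = [DE]² / ([XY₂]²·[J]²) = (0.0336)² / ((0.322)²·(0.00798)²) = 171
Qc = 171 < Kc = 412: net forward reaction.

XY₂, J (reactants)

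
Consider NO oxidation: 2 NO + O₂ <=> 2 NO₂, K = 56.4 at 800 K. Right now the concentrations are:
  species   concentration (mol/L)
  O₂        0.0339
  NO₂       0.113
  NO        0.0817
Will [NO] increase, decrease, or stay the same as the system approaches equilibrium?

Q = [NO₂]² / ([NO]²·[O₂]) = (0.113)² / ((0.0817)²·(0.0339)) = 56.4
Q = 56.4 = K; the system is at equilibrium.

stay the same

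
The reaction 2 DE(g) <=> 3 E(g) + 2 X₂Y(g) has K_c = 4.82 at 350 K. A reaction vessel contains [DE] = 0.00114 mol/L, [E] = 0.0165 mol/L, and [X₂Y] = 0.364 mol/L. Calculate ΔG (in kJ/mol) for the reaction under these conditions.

Q_c = [E]³·[X₂Y]² / [DE]² = (0.0165)³·(0.364)² / (0.00114)² = 0.458
ΔG = RT ln(Q_c/K_c) = (8.314 J mol⁻¹ K⁻¹)(350 K) × ln(0.458/4.82)
   = (2.910 kJ/mol)(-2.354) = -6.85 kJ/mol
ΔG < 0, so the forward reaction is spontaneous (proceeds forward).

ΔG = -6.85 kJ/mol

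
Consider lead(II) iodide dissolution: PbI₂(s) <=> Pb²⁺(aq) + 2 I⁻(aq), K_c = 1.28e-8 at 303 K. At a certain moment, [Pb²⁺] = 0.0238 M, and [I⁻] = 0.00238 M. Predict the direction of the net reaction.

(PbI₂ is a pure solid — omitted from Q_c.)
Q_c = [Pb²⁺]·[I⁻]² = (0.0238)·(0.00238)² = 1.35e-7
Q_c = 1.35e-7 > K_c = 1.28e-8, so the reverse reaction proceeds.

toward reactants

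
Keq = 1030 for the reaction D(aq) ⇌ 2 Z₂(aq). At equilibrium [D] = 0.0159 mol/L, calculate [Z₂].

At equilibrium, Keq = [Z₂]² / [D] = 1030.
([Z₂])² / (0.0159) = 1030
[Z₂]² = 16.4 ⇒ [Z₂] = 4.05 mol/L

[Z₂] = 4.05 mol/L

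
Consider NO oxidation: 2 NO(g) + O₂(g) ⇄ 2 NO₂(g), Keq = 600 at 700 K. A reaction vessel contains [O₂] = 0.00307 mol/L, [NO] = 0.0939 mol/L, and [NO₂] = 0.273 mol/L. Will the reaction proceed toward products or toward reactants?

toward reactants

Q = [NO₂]² / ([NO]²·[O₂]) = (0.273)² / ((0.0939)²·(0.00307)) = 2750
Q = 2750 > Keq = 600, so the reverse reaction proceeds.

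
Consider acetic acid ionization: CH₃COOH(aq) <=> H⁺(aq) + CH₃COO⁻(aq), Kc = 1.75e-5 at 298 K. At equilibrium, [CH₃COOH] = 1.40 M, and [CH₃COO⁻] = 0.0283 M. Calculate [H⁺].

[H⁺] = 8.66e-4 M

At equilibrium, Kc = [H⁺]·[CH₃COO⁻] / [CH₃COOH] = 1.75e-5.
([H⁺])·(0.0283) / (1.40) = 1.75e-5
[H⁺] = 8.66e-4 M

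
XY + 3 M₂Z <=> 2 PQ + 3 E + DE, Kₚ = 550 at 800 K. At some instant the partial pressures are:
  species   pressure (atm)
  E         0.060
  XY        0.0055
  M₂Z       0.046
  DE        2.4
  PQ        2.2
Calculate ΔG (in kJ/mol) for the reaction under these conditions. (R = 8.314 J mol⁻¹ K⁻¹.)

ΔG = 14.3 kJ/mol

Qₚ = P(PQ)²·P(E)³·P(DE) / (P(XY)·P(M₂Z)³) = (2.2)²·(0.060)³·(2.4) / ((0.0055)·(0.046)³) = 4690
ΔG = RT ln(Qₚ/Kₚ) = (8.314 J mol⁻¹ K⁻¹)(800 K) × ln(4690/550)
   = (6.651 kJ/mol)(2.143) = 14.3 kJ/mol
ΔG > 0, so the forward reaction is non-spontaneous (proceeds in reverse).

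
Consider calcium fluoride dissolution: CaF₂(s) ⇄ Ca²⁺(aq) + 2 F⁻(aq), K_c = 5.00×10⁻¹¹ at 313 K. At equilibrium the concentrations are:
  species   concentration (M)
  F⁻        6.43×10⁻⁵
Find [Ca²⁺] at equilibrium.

[Ca²⁺] = 0.0121 M

(CaF₂ is a pure solid — omitted from K_c.)
At equilibrium, K_c = [Ca²⁺]·[F⁻]² = 5.00×10⁻¹¹.
([Ca²⁺])·(6.43×10⁻⁵)² = 5.00×10⁻¹¹
[Ca²⁺] = 0.0121 M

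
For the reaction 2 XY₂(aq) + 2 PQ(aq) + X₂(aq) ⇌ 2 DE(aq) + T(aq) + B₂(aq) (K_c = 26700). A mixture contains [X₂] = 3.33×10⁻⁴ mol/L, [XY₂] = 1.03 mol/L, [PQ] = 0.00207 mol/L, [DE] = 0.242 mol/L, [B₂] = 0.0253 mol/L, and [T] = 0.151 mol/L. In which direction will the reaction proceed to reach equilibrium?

toward reactants

Q_c = [DE]²·[T]·[B₂] / ([XY₂]²·[PQ]²·[X₂]) = (0.242)²·(0.151)·(0.0253) / ((1.03)²·(0.00207)²·(3.33×10⁻⁴)) = 1.48×10⁵
Q_c = 1.48×10⁵ > K_c = 26700, so the reverse reaction proceeds.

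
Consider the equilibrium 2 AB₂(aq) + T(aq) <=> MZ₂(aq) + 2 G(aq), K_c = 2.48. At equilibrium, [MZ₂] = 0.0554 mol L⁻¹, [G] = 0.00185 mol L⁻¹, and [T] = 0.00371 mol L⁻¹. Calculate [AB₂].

[AB₂] = 0.00454 mol L⁻¹

At equilibrium, K_c = [MZ₂]·[G]² / ([AB₂]²·[T]) = 2.48.
(0.0554)·(0.00185)² / (([AB₂])²·(0.00371)) = 2.48
[AB₂]² = 2.06×10⁻⁵ ⇒ [AB₂] = 0.00454 mol L⁻¹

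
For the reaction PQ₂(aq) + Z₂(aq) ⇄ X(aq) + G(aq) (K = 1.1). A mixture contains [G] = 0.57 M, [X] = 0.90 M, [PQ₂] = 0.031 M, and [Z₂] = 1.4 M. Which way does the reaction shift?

Q = [X]·[G] / ([PQ₂]·[Z₂]) = (0.90)·(0.57) / ((0.031)·(1.4)) = 12
Q = 12 > K = 1.1, so the reverse reaction proceeds.

to the left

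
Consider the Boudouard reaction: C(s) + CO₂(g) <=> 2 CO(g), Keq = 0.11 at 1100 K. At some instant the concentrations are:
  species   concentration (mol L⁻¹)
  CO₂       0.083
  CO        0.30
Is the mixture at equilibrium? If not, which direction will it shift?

no; Q > K, reaction proceeds in reverse

(C is a pure solid — omitted from Q.)
Q = [CO]² / [CO₂] = (0.30)² / (0.083) = 1.1
Q = 1.1 > Keq = 0.11: net reverse reaction.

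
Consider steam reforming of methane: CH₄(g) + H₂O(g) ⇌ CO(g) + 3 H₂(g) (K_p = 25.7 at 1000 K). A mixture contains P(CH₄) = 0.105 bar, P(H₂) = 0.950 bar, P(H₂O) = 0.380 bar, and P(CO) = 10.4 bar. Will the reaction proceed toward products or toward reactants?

Q_p = P(CO)·P(H₂)³ / (P(CH₄)·P(H₂O)) = (10.4)·(0.950)³ / ((0.105)·(0.380)) = 223
Q_p = 223 > K_p = 25.7, so the reverse reaction proceeds.

to the left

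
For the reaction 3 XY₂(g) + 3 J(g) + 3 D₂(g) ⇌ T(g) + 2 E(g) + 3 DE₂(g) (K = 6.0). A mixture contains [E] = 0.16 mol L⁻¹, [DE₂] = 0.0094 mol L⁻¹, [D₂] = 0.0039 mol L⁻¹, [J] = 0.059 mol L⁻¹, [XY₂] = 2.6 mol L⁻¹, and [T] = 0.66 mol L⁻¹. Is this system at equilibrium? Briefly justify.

no; Q > K, reaction proceeds in reverse

Q = [T]·[E]²·[DE₂]³ / ([XY₂]³·[J]³·[D₂]³) = (0.66)·(0.16)²·(0.0094)³ / ((2.6)³·(0.059)³·(0.0039)³) = 66
Q = 66 > K = 6.0: net reverse reaction.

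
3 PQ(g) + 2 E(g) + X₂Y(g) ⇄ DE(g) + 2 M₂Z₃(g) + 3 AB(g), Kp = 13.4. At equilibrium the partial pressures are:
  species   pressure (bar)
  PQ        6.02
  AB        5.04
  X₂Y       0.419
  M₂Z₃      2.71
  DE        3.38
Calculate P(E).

P(E) = 1.61 bar

At equilibrium, Kp = P(DE)·P(M₂Z₃)²·P(AB)³ / (P(PQ)³·P(E)²·P(X₂Y)) = 13.4.
(3.38)·(2.71)²·(5.04)³ / ((6.02)³·(P(E))²·(0.419)) = 13.4
P(E)² = 2.59 ⇒ P(E) = 1.61 bar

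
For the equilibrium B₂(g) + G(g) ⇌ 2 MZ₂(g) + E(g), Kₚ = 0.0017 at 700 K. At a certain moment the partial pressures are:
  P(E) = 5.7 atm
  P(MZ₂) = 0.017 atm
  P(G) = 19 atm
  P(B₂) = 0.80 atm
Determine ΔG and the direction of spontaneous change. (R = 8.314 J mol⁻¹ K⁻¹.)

ΔG = -16.0 kJ/mol; the forward reaction is spontaneous

Qₚ = P(MZ₂)²·P(E) / (P(B₂)·P(G)) = (0.017)²·(5.7) / ((0.80)·(19)) = 1.08e-4
ΔG = RT ln(Qₚ/Kₚ) = (8.314 J mol⁻¹ K⁻¹)(700 K) × ln(1.08e-4/0.0017)
   = (5.820 kJ/mol)(-2.756) = -16.0 kJ/mol
ΔG < 0, so the forward reaction is spontaneous (proceeds forward).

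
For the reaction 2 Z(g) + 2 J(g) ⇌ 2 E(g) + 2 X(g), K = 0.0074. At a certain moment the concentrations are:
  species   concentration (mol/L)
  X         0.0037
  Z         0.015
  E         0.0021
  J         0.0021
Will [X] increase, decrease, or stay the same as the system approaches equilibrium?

decrease

Q = [E]²·[X]² / ([Z]²·[J]²) = (0.0021)²·(0.0037)² / ((0.015)²·(0.0021)²) = 0.061
Q = 0.061 > K = 0.0074: net reverse reaction.
X is a product, so it decreases.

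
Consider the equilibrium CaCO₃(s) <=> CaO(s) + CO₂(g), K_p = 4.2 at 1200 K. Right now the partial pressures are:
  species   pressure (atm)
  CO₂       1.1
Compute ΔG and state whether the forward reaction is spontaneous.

ΔG = -13.4 kJ/mol; the forward reaction is spontaneous

(CaCO₃, CaO are pure solids — omitted from Q_p.)
Q_p = P(CO₂) = 1.10
ΔG = RT ln(Q_p/K_p) = (8.314 J mol⁻¹ K⁻¹)(1200 K) × ln(1.10/4.2)
   = (9.977 kJ/mol)(-1.340) = -13.4 kJ/mol
ΔG < 0, so the forward reaction is spontaneous (proceeds forward).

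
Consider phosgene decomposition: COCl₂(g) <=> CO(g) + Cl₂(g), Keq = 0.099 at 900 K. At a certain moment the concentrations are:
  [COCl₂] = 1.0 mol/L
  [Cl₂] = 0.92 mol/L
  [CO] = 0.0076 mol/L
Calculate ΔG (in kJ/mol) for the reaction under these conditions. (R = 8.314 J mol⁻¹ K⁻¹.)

ΔG = -19.8 kJ/mol

Q = [CO]·[Cl₂] / [COCl₂] = (0.0076)·(0.92) / (1.0) = 0.00699
ΔG = RT ln(Q/Keq) = (8.314 J mol⁻¹ K⁻¹)(900 K) × ln(0.00699/0.099)
   = (7.483 kJ/mol)(-2.651) = -19.8 kJ/mol
ΔG < 0, so the forward reaction is spontaneous (proceeds forward).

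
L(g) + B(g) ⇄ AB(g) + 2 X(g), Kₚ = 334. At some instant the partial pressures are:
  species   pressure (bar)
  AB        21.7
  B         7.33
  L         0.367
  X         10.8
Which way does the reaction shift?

Qₚ = P(AB)·P(X)² / (P(L)·P(B)) = (21.7)·(10.8)² / ((0.367)·(7.33)) = 941
Qₚ = 941 > Kₚ = 334, so the reverse reaction proceeds.

in the reverse direction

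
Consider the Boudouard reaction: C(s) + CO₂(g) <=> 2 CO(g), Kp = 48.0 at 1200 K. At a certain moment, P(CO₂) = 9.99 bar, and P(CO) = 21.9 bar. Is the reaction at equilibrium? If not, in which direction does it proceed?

(C is a pure solid — omitted from Qp.)
Qp = P(CO)² / P(CO₂) = (21.9)² / (9.99) = 48.0
Qp = 48.0 = Kp, so the system is already at equilibrium.

at equilibrium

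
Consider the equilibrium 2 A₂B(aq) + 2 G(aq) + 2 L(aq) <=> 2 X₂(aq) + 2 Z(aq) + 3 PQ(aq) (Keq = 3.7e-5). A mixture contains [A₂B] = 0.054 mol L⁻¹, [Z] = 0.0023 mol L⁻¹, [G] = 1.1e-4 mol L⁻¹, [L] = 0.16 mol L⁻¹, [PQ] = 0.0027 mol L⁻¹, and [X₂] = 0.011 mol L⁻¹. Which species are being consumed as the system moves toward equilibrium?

Q = [X₂]²·[Z]²·[PQ]³ / ([A₂B]²·[G]²·[L]²) = (0.011)²·(0.0023)²·(0.0027)³ / ((0.054)²·(1.1e-4)²·(0.16)²) = 1.4e-5
Q = 1.4e-5 < Keq = 3.7e-5: net forward reaction.

A₂B, G, L (reactants)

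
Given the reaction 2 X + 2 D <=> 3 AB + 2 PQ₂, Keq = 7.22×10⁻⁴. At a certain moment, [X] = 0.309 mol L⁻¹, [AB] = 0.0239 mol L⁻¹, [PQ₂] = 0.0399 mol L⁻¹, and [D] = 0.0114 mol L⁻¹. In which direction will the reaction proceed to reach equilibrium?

toward reactants

Q = [AB]³·[PQ₂]² / ([X]²·[D]²) = (0.0239)³·(0.0399)² / ((0.309)²·(0.0114)²) = 0.00175
Q = 0.00175 > Keq = 7.22×10⁻⁴, so the reverse reaction proceeds.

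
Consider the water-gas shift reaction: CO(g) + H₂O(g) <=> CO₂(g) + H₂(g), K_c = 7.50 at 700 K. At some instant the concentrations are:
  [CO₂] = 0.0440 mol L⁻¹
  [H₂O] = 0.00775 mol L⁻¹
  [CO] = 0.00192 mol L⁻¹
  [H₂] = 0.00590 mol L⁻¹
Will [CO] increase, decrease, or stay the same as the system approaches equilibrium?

Q_c = [CO₂]·[H₂] / ([CO]·[H₂O]) = (0.0440)·(0.00590) / ((0.00192)·(0.00775)) = 17.4
Q_c = 17.4 > K_c = 7.50: net reverse reaction.
CO is a reactant, so it increases.

increase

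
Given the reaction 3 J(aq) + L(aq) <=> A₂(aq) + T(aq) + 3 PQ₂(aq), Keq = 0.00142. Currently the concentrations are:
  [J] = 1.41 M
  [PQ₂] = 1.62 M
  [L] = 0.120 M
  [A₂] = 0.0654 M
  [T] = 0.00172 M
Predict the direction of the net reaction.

Q = [A₂]·[T]·[PQ₂]³ / ([J]³·[L]) = (0.0654)·(0.00172)·(1.62)³ / ((1.41)³·(0.120)) = 0.00142
Q = 0.00142 = Keq, so the system is already at equilibrium.

no net change (already at equilibrium)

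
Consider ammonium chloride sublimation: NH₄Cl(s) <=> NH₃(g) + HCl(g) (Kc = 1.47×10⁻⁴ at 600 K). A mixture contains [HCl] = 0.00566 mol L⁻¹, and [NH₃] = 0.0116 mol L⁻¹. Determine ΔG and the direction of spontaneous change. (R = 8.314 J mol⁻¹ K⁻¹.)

ΔG = -4.02 kJ/mol; the forward reaction is spontaneous

(NH₄Cl is a pure solid — omitted from Qc.)
Qc = [NH₃]·[HCl] = (0.0116)·(0.00566) = 6.57×10⁻⁵
ΔG = RT ln(Qc/Kc) = (8.314 J mol⁻¹ K⁻¹)(600 K) × ln(6.57×10⁻⁵/1.47×10⁻⁴)
   = (4.988 kJ/mol)(-0.8053) = -4.02 kJ/mol
ΔG < 0, so the forward reaction is spontaneous (proceeds forward).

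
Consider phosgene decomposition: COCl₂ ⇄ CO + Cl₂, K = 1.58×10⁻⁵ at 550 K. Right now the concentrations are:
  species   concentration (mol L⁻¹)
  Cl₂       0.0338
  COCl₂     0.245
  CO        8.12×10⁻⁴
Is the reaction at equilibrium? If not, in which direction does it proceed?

in the reverse direction

Q = [CO]·[Cl₂] / [COCl₂] = (8.12×10⁻⁴)·(0.0338) / (0.245) = 1.12×10⁻⁴
Q = 1.12×10⁻⁴ > K = 1.58×10⁻⁵, so the reverse reaction proceeds.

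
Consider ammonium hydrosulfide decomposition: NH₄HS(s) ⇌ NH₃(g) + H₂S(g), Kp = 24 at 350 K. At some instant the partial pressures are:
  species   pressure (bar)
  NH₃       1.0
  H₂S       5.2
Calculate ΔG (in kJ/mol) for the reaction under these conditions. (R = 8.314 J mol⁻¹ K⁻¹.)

ΔG = -4.45 kJ/mol

(NH₄HS is a pure solid — omitted from Qp.)
Qp = P(NH₃)·P(H₂S) = (1.0)·(5.2) = 5.20
ΔG = RT ln(Qp/Kp) = (8.314 J mol⁻¹ K⁻¹)(350 K) × ln(5.20/24)
   = (2.910 kJ/mol)(-1.529) = -4.45 kJ/mol
ΔG < 0, so the forward reaction is spontaneous (proceeds forward).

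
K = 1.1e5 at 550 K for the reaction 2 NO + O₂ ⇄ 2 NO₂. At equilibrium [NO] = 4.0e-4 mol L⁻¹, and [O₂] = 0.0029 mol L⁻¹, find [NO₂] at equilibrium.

[NO₂] = 0.0071 mol L⁻¹

At equilibrium, K = [NO₂]² / ([NO]²·[O₂]) = 1.1e5.
([NO₂])² / ((4.0e-4)²·(0.0029)) = 1.1e5
[NO₂]² = 5.10e-5 ⇒ [NO₂] = 0.0071 mol L⁻¹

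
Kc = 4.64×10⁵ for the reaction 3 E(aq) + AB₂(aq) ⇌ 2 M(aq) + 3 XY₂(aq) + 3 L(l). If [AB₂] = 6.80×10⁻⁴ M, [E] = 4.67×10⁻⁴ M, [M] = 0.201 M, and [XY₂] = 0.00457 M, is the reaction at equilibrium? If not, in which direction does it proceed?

(L is a pure liquid — omitted from Qc.)
Qc = [M]²·[XY₂]³ / ([E]³·[AB₂]) = (0.201)²·(0.00457)³ / ((4.67×10⁻⁴)³·(6.80×10⁻⁴)) = 55700
Qc = 55700 < Kc = 4.64×10⁵, so the forward reaction proceeds.

in the forward direction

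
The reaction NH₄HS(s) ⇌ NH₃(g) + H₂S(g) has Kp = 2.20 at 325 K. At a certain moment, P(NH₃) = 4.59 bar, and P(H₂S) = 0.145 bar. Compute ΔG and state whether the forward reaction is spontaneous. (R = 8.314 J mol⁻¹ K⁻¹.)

(NH₄HS is a pure solid — omitted from Qp.)
Qp = P(NH₃)·P(H₂S) = (4.59)·(0.145) = 0.666
ΔG = RT ln(Qp/Kp) = (8.314 J mol⁻¹ K⁻¹)(325 K) × ln(0.666/2.20)
   = (2.702 kJ/mol)(-1.195) = -3.23 kJ/mol
ΔG < 0, so the forward reaction is spontaneous (proceeds forward).

ΔG = -3.23 kJ/mol; the forward reaction is spontaneous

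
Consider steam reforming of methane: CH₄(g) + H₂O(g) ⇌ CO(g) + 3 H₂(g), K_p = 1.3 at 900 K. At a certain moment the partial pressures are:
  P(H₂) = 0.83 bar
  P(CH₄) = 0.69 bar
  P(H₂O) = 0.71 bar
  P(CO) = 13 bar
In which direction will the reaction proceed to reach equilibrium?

Q_p = P(CO)·P(H₂)³ / (P(CH₄)·P(H₂O)) = (13)·(0.83)³ / ((0.69)·(0.71)) = 15
Q_p = 15 > K_p = 1.3, so the reverse reaction proceeds.

toward reactants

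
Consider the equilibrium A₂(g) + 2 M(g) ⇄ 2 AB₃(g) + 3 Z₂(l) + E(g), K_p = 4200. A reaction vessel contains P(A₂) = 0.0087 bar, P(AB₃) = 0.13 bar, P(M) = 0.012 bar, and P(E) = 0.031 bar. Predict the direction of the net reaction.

(Z₂ is a pure liquid — omitted from Q_p.)
Q_p = P(AB₃)²·P(E) / (P(A₂)·P(M)²) = (0.13)²·(0.031) / ((0.0087)·(0.012)²) = 420
Q_p = 420 < K_p = 4200, so the forward reaction proceeds.

toward products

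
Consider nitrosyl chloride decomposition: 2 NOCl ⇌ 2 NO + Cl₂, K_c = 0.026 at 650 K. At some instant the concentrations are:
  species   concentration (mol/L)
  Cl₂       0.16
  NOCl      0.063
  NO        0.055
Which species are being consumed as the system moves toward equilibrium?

NO, Cl₂ (products)

Q_c = [NO]²·[Cl₂] / [NOCl]² = (0.055)²·(0.16) / (0.063)² = 0.12
Q_c = 0.12 > K_c = 0.026: net reverse reaction.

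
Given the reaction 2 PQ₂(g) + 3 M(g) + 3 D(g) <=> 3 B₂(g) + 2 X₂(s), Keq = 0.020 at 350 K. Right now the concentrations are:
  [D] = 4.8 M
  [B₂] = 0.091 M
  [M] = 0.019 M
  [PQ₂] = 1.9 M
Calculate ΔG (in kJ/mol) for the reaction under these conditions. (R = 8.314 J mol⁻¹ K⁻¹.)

(X₂ is a pure solid — omitted from Q.)
Q = [B₂]³ / ([PQ₂]²·[M]³·[D]³) = (0.091)³ / ((1.9)²·(0.019)³·(4.8)³) = 0.275
ΔG = RT ln(Q/Keq) = (8.314 J mol⁻¹ K⁻¹)(350 K) × ln(0.275/0.020)
   = (2.910 kJ/mol)(2.621) = 7.63 kJ/mol
ΔG > 0, so the forward reaction is non-spontaneous (proceeds in reverse).

ΔG = 7.63 kJ/mol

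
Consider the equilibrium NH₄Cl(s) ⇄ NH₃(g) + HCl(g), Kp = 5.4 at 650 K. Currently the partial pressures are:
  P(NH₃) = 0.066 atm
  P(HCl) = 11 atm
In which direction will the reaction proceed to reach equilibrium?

toward products

(NH₄Cl is a pure solid — omitted from Qp.)
Qp = P(NH₃)·P(HCl) = (0.066)·(11) = 0.73
Qp = 0.73 < Kp = 5.4, so the forward reaction proceeds.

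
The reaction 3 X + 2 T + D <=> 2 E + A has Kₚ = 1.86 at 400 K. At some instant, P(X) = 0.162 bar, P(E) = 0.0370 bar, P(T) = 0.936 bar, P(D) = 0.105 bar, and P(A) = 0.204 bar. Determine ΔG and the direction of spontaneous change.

ΔG = -3.18 kJ/mol; the forward reaction is spontaneous

Qₚ = P(E)²·P(A) / (P(X)³·P(T)²·P(D)) = (0.0370)²·(0.204) / ((0.162)³·(0.936)²·(0.105)) = 0.714
ΔG = RT ln(Qₚ/Kₚ) = (8.314 J mol⁻¹ K⁻¹)(400 K) × ln(0.714/1.86)
   = (3.326 kJ/mol)(-0.9574) = -3.18 kJ/mol
ΔG < 0, so the forward reaction is spontaneous (proceeds forward).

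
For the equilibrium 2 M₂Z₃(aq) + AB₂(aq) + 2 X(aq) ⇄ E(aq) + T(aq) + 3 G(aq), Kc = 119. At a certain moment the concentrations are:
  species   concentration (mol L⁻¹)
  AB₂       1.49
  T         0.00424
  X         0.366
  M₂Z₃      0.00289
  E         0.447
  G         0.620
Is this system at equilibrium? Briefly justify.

no; Q > K, reaction proceeds in reverse

Qc = [E]·[T]·[G]³ / ([M₂Z₃]²·[AB₂]·[X]²) = (0.447)·(0.00424)·(0.620)³ / ((0.00289)²·(1.49)·(0.366)²) = 271
Qc = 271 > Kc = 119: net reverse reaction.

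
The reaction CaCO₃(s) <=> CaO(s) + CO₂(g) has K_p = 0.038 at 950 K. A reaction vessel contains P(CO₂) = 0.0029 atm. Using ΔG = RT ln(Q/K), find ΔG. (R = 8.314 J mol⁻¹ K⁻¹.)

(CaCO₃, CaO are pure solids — omitted from Q_p.)
Q_p = P(CO₂) = 0.00290
ΔG = RT ln(Q_p/K_p) = (8.314 J mol⁻¹ K⁻¹)(950 K) × ln(0.00290/0.038)
   = (7.898 kJ/mol)(-2.573) = -20.3 kJ/mol
ΔG < 0, so the forward reaction is spontaneous (proceeds forward).

ΔG = -20.3 kJ/mol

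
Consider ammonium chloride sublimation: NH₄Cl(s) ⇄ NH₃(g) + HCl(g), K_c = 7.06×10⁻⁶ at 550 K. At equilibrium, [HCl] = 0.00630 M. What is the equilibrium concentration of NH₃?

(NH₄Cl is a pure solid — omitted from K_c.)
At equilibrium, K_c = [NH₃]·[HCl] = 7.06×10⁻⁶.
([NH₃])·(0.00630) = 7.06×10⁻⁶
[NH₃] = 0.00112 M

[NH₃] = 0.00112 M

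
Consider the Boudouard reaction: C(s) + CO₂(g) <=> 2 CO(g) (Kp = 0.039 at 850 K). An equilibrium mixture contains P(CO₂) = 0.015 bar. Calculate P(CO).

P(CO) = 0.024 bar

(C is a pure solid — omitted from Kp.)
At equilibrium, Kp = P(CO)² / P(CO₂) = 0.039.
(P(CO))² / (0.015) = 0.039
P(CO)² = 5.85×10⁻⁴ ⇒ P(CO) = 0.024 bar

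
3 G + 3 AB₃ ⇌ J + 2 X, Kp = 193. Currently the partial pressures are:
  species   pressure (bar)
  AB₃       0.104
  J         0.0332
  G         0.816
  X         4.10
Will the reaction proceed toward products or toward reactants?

Qp = P(J)·P(X)² / (P(G)³·P(AB₃)³) = (0.0332)·(4.10)² / ((0.816)³·(0.104)³) = 913
Qp = 913 > Kp = 193, so the reverse reaction proceeds.

reverse (toward reactants)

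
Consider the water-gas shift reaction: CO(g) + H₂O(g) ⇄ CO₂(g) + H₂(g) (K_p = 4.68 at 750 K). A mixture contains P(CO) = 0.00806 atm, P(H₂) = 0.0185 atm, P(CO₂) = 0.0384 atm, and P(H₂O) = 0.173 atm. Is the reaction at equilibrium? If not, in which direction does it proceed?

in the forward direction

Q_p = P(CO₂)·P(H₂) / (P(CO)·P(H₂O)) = (0.0384)·(0.0185) / ((0.00806)·(0.173)) = 0.509
Q_p = 0.509 < K_p = 4.68, so the forward reaction proceeds.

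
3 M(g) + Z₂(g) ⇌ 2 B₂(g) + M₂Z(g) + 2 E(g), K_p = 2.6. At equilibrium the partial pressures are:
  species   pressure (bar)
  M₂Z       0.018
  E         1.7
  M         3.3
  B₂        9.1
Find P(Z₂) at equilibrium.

At equilibrium, K_p = P(B₂)²·P(M₂Z)·P(E)² / (P(M)³·P(Z₂)) = 2.6.
(9.1)²·(0.018)·(1.7)² / ((3.3)³·(P(Z₂))) = 2.6
P(Z₂) = 0.0461 = 0.046 bar

P(Z₂) = 0.046 bar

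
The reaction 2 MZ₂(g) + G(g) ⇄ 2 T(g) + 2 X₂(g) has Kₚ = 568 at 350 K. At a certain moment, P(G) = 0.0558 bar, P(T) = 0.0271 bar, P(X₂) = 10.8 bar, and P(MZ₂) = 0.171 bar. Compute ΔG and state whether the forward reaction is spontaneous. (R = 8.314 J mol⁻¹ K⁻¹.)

Qₚ = P(T)²·P(X₂)² / (P(MZ₂)²·P(G)) = (0.0271)²·(10.8)² / ((0.171)²·(0.0558)) = 52.5
ΔG = RT ln(Qₚ/Kₚ) = (8.314 J mol⁻¹ K⁻¹)(350 K) × ln(52.5/568)
   = (2.910 kJ/mol)(-2.381) = -6.93 kJ/mol
ΔG < 0, so the forward reaction is spontaneous (proceeds forward).

ΔG = -6.93 kJ/mol; the forward reaction is spontaneous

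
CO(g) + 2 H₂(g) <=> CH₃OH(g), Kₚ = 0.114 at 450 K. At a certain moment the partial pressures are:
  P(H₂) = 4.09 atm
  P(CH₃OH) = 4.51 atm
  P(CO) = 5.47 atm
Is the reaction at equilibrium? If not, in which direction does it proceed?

Qₚ = P(CH₃OH) / (P(CO)·P(H₂)²) = (4.51) / ((5.47)·(4.09)²) = 0.0493
Qₚ = 0.0493 < Kₚ = 0.114, so the forward reaction proceeds.

forward (toward products)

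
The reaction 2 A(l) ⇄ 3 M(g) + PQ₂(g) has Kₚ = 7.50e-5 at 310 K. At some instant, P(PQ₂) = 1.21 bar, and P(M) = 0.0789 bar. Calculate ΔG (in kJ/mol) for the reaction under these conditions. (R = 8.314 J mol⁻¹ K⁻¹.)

ΔG = 5.33 kJ/mol

(A is a pure liquid — omitted from Qₚ.)
Qₚ = P(M)³·P(PQ₂) = (0.0789)³·(1.21) = 5.94e-4
ΔG = RT ln(Qₚ/Kₚ) = (8.314 J mol⁻¹ K⁻¹)(310 K) × ln(5.94e-4/7.50e-5)
   = (2.577 kJ/mol)(2.069) = 5.33 kJ/mol
ΔG > 0, so the forward reaction is non-spontaneous (proceeds in reverse).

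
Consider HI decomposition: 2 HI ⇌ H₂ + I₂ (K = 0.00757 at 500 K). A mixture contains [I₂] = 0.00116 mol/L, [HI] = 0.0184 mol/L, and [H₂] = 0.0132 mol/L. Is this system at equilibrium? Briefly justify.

Q = [H₂]·[I₂] / [HI]² = (0.0132)·(0.00116) / (0.0184)² = 0.0452
Q = 0.0452 > K = 0.00757: net reverse reaction.

no; Q > K, reaction proceeds in reverse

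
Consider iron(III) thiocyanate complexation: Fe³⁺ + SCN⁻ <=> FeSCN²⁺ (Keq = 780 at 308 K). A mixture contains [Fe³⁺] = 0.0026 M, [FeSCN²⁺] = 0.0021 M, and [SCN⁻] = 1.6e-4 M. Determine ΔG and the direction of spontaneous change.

ΔG = 4.78 kJ/mol; the forward reaction is non-spontaneous

Q = [FeSCN²⁺] / ([Fe³⁺]·[SCN⁻]) = (0.0021) / ((0.0026)·(1.6e-4)) = 5050
ΔG = RT ln(Q/Keq) = (8.314 J mol⁻¹ K⁻¹)(308 K) × ln(5050/780)
   = (2.561 kJ/mol)(1.868) = 4.78 kJ/mol
ΔG > 0, so the forward reaction is non-spontaneous (proceeds in reverse).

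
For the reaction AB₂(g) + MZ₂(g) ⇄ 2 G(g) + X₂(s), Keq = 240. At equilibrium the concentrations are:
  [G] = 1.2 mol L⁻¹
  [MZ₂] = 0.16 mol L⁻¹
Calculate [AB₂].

(X₂ is a pure solid — omitted from Keq.)
At equilibrium, Keq = [G]² / ([AB₂]·[MZ₂]) = 240.
(1.2)² / (([AB₂])·(0.16)) = 240
[AB₂] = 0.0375 = 0.037 mol L⁻¹

[AB₂] = 0.037 mol L⁻¹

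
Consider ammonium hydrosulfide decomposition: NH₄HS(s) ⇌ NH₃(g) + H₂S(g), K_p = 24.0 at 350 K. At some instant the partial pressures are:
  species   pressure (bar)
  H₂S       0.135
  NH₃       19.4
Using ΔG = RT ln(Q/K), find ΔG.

(NH₄HS is a pure solid — omitted from Q_p.)
Q_p = P(NH₃)·P(H₂S) = (19.4)·(0.135) = 2.62
ΔG = RT ln(Q_p/K_p) = (8.314 J mol⁻¹ K⁻¹)(350 K) × ln(2.62/24.0)
   = (2.910 kJ/mol)(-2.215) = -6.45 kJ/mol
ΔG < 0, so the forward reaction is spontaneous (proceeds forward).

ΔG = -6.45 kJ/mol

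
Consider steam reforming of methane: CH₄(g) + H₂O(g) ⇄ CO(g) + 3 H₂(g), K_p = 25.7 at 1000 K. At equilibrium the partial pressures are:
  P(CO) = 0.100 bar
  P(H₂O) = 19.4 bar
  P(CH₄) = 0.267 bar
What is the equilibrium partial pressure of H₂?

At equilibrium, K_p = P(CO)·P(H₂)³ / (P(CH₄)·P(H₂O)) = 25.7.
(0.100)·(P(H₂))³ / ((0.267)·(19.4)) = 25.7
P(H₂)³ = 1330 ⇒ P(H₂) = 11.0 bar

P(H₂) = 11.0 bar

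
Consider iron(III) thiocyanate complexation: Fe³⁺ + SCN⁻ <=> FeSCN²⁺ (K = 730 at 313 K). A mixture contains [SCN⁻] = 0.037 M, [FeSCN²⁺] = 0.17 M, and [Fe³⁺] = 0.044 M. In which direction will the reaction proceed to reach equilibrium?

to the right

Q = [FeSCN²⁺] / ([Fe³⁺]·[SCN⁻]) = (0.17) / ((0.044)·(0.037)) = 100
Q = 100 < K = 730, so the forward reaction proceeds.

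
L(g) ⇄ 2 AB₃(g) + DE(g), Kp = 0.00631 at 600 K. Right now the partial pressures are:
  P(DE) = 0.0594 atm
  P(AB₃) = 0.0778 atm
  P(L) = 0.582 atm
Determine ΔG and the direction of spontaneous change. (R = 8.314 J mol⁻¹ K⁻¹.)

ΔG = -11.6 kJ/mol; the forward reaction is spontaneous

Qp = P(AB₃)²·P(DE) / P(L) = (0.0778)²·(0.0594) / (0.582) = 6.18e-4
ΔG = RT ln(Qp/Kp) = (8.314 J mol⁻¹ K⁻¹)(600 K) × ln(6.18e-4/0.00631)
   = (4.988 kJ/mol)(-2.323) = -11.6 kJ/mol
ΔG < 0, so the forward reaction is spontaneous (proceeds forward).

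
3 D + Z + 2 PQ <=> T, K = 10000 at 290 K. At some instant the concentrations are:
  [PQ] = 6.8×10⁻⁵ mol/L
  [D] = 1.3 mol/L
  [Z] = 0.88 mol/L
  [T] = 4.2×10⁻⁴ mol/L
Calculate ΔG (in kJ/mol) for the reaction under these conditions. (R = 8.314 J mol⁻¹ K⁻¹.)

Q = [T] / ([D]³·[Z]·[PQ]²) = (4.2×10⁻⁴) / ((1.3)³·(0.88)·(6.8×10⁻⁵)²) = 47000
ΔG = RT ln(Q/K) = (8.314 J mol⁻¹ K⁻¹)(290 K) × ln(47000/10000)
   = (2.411 kJ/mol)(1.548) = 3.73 kJ/mol
ΔG > 0, so the forward reaction is non-spontaneous (proceeds in reverse).

ΔG = 3.73 kJ/mol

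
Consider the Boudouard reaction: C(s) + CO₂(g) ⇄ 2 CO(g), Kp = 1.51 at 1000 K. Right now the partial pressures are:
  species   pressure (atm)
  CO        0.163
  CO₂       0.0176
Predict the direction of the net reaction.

(C is a pure solid — omitted from Qp.)
Qp = P(CO)² / P(CO₂) = (0.163)² / (0.0176) = 1.51
Qp = 1.51 = Kp, so the system is already at equilibrium.

neither direction; the system is at equilibrium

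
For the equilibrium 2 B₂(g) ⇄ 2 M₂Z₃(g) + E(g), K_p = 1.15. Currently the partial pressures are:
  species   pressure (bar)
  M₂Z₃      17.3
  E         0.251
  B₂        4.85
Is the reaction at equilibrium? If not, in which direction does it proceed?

to the left

Q_p = P(M₂Z₃)²·P(E) / P(B₂)² = (17.3)²·(0.251) / (4.85)² = 3.19
Q_p = 3.19 > K_p = 1.15, so the reverse reaction proceeds.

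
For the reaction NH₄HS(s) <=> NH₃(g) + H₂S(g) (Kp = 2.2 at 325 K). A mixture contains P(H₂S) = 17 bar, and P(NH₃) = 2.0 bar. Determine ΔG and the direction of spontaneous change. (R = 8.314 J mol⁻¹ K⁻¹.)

(NH₄HS is a pure solid — omitted from Qp.)
Qp = P(NH₃)·P(H₂S) = (2.0)·(17) = 34.0
ΔG = RT ln(Qp/Kp) = (8.314 J mol⁻¹ K⁻¹)(325 K) × ln(34.0/2.2)
   = (2.702 kJ/mol)(2.738) = 7.40 kJ/mol
ΔG > 0, so the forward reaction is non-spontaneous (proceeds in reverse).

ΔG = 7.40 kJ/mol; the forward reaction is non-spontaneous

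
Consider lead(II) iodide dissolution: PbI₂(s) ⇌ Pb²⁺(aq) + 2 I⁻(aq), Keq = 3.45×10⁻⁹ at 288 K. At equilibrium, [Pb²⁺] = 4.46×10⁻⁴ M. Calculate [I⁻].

(PbI₂ is a pure solid — omitted from Keq.)
At equilibrium, Keq = [Pb²⁺]·[I⁻]² = 3.45×10⁻⁹.
(4.46×10⁻⁴)·([I⁻])² = 3.45×10⁻⁹
[I⁻]² = 7.74×10⁻⁶ ⇒ [I⁻] = 0.00278 M

[I⁻] = 0.00278 M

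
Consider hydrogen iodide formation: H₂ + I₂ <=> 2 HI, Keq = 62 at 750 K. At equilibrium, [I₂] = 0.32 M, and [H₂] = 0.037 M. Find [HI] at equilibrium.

[HI] = 0.86 M

At equilibrium, Keq = [HI]² / ([H₂]·[I₂]) = 62.
([HI])² / ((0.037)·(0.32)) = 62
[HI]² = 0.734 ⇒ [HI] = 0.86 M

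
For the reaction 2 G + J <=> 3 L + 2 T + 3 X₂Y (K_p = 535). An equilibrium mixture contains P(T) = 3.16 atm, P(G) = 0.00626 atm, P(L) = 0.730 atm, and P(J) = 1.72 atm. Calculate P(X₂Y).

P(X₂Y) = 0.210 atm

At equilibrium, K_p = P(L)³·P(T)²·P(X₂Y)³ / (P(G)²·P(J)) = 535.
(0.730)³·(3.16)²·(P(X₂Y))³ / ((0.00626)²·(1.72)) = 535
P(X₂Y)³ = 0.00928 ⇒ P(X₂Y) = 0.210 atm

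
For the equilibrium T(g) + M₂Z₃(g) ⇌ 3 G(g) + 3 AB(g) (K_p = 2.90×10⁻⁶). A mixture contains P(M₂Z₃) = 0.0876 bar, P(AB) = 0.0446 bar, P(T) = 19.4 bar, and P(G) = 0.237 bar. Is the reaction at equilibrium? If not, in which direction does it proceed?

to the right

Q_p = P(G)³·P(AB)³ / (P(T)·P(M₂Z₃)) = (0.237)³·(0.0446)³ / ((19.4)·(0.0876)) = 6.95×10⁻⁷
Q_p = 6.95×10⁻⁷ < K_p = 2.90×10⁻⁶, so the forward reaction proceeds.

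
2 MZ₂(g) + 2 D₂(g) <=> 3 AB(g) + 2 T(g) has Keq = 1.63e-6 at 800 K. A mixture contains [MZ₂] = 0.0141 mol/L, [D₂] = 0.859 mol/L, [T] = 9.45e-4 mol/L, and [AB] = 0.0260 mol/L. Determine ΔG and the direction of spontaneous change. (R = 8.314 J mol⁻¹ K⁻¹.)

Q = [AB]³·[T]² / ([MZ₂]²·[D₂]²) = (0.0260)³·(9.45e-4)² / ((0.0141)²·(0.859)²) = 1.07e-7
ΔG = RT ln(Q/Keq) = (8.314 J mol⁻¹ K⁻¹)(800 K) × ln(1.07e-7/1.63e-6)
   = (6.651 kJ/mol)(-2.724) = -18.1 kJ/mol
ΔG < 0, so the forward reaction is spontaneous (proceeds forward).

ΔG = -18.1 kJ/mol; the forward reaction is spontaneous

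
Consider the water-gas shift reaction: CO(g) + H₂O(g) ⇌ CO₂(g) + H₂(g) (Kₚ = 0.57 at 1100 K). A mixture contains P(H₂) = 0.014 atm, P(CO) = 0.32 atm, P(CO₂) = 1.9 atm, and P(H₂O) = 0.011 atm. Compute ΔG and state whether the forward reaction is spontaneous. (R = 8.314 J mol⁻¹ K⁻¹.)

ΔG = 23.6 kJ/mol; the forward reaction is non-spontaneous

Qₚ = P(CO₂)·P(H₂) / (P(CO)·P(H₂O)) = (1.9)·(0.014) / ((0.32)·(0.011)) = 7.56
ΔG = RT ln(Qₚ/Kₚ) = (8.314 J mol⁻¹ K⁻¹)(1100 K) × ln(7.56/0.57)
   = (9.145 kJ/mol)(2.585) = 23.6 kJ/mol
ΔG > 0, so the forward reaction is non-spontaneous (proceeds in reverse).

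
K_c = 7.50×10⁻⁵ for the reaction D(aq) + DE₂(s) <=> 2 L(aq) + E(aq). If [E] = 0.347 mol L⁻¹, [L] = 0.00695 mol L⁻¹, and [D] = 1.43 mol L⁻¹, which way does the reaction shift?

in the forward direction

(DE₂ is a pure solid — omitted from Q_c.)
Q_c = [L]²·[E] / [D] = (0.00695)²·(0.347) / (1.43) = 1.17×10⁻⁵
Q_c = 1.17×10⁻⁵ < K_c = 7.50×10⁻⁵, so the forward reaction proceeds.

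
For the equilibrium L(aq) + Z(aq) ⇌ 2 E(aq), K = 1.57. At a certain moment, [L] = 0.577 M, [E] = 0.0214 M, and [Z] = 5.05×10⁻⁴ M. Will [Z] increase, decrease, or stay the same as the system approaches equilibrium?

stay the same

Q = [E]² / ([L]·[Z]) = (0.0214)² / ((0.577)·(5.05×10⁻⁴)) = 1.57
Q = 1.57 = K; the system is at equilibrium.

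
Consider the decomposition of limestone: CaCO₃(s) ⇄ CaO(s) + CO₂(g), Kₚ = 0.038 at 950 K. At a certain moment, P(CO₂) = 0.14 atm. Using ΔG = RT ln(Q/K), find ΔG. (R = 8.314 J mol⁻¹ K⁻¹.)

ΔG = 10.3 kJ/mol

(CaCO₃, CaO are pure solids — omitted from Qₚ.)
Qₚ = P(CO₂) = 0.140
ΔG = RT ln(Qₚ/Kₚ) = (8.314 J mol⁻¹ K⁻¹)(950 K) × ln(0.140/0.038)
   = (7.898 kJ/mol)(1.304) = 10.3 kJ/mol
ΔG > 0, so the forward reaction is non-spontaneous (proceeds in reverse).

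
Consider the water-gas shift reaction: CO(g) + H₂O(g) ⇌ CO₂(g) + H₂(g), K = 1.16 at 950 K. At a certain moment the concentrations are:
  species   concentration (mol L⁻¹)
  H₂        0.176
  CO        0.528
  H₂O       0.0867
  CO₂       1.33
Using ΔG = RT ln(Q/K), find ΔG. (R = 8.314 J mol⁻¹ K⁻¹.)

ΔG = 11.7 kJ/mol

Q = [CO₂]·[H₂] / ([CO]·[H₂O]) = (1.33)·(0.176) / ((0.528)·(0.0867)) = 5.11
ΔG = RT ln(Q/K) = (8.314 J mol⁻¹ K⁻¹)(950 K) × ln(5.11/1.16)
   = (7.898 kJ/mol)(1.483) = 11.7 kJ/mol
ΔG > 0, so the forward reaction is non-spontaneous (proceeds in reverse).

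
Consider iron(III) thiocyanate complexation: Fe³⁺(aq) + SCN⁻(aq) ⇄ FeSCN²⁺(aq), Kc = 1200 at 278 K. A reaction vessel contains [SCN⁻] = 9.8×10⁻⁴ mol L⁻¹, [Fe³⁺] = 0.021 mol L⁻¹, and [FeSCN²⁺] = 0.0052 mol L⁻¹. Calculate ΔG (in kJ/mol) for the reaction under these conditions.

ΔG = -3.60 kJ/mol

Qc = [FeSCN²⁺] / ([Fe³⁺]·[SCN⁻]) = (0.0052) / ((0.021)·(9.8×10⁻⁴)) = 253
ΔG = RT ln(Qc/Kc) = (8.314 J mol⁻¹ K⁻¹)(278 K) × ln(253/1200)
   = (2.311 kJ/mol)(-1.557) = -3.60 kJ/mol
ΔG < 0, so the forward reaction is spontaneous (proceeds forward).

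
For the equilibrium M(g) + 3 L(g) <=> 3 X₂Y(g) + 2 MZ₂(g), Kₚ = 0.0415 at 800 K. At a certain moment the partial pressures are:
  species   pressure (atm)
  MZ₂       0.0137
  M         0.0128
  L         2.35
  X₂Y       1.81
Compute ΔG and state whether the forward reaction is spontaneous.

Qₚ = P(X₂Y)³·P(MZ₂)² / (P(M)·P(L)³) = (1.81)³·(0.0137)² / ((0.0128)·(2.35)³) = 0.00670
ΔG = RT ln(Qₚ/Kₚ) = (8.314 J mol⁻¹ K⁻¹)(800 K) × ln(0.00670/0.0415)
   = (6.651 kJ/mol)(-1.824) = -12.1 kJ/mol
ΔG < 0, so the forward reaction is spontaneous (proceeds forward).

ΔG = -12.1 kJ/mol; the forward reaction is spontaneous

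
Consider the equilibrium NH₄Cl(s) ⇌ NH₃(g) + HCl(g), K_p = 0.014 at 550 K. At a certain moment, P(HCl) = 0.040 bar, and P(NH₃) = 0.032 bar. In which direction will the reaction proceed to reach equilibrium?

to the right

(NH₄Cl is a pure solid — omitted from Q_p.)
Q_p = P(NH₃)·P(HCl) = (0.032)·(0.040) = 0.0013
Q_p = 0.0013 < K_p = 0.014, so the forward reaction proceeds.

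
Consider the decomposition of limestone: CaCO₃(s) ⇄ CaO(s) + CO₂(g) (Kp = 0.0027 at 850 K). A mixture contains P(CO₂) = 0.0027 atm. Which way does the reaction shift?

(CaCO₃, CaO are pure solids — omitted from Qp.)
Qp = P(CO₂) = 0.0027
Qp = 0.0027 = Kp, so the system is already at equilibrium.

at equilibrium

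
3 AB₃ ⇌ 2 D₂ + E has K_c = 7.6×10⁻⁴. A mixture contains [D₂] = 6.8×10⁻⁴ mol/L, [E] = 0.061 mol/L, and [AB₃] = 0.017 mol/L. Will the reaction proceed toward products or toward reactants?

Q_c = [D₂]²·[E] / [AB₃]³ = (6.8×10⁻⁴)²·(0.061) / (0.017)³ = 0.0057
Q_c = 0.0057 > K_c = 7.6×10⁻⁴, so the reverse reaction proceeds.

to the left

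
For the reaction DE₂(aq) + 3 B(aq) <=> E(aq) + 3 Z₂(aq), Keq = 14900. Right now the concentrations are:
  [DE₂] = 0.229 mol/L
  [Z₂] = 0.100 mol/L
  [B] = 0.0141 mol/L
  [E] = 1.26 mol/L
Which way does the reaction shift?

in the forward direction

Q = [E]·[Z₂]³ / ([DE₂]·[B]³) = (1.26)·(0.100)³ / ((0.229)·(0.0141)³) = 1960
Q = 1960 < Keq = 14900, so the forward reaction proceeds.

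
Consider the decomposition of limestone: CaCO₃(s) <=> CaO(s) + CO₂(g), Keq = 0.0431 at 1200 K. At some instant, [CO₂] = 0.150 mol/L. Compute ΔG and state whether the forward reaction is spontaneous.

ΔG = 12.4 kJ/mol; the forward reaction is non-spontaneous

(CaCO₃, CaO are pure solids — omitted from Q.)
Q = [CO₂] = 0.150
ΔG = RT ln(Q/Keq) = (8.314 J mol⁻¹ K⁻¹)(1200 K) × ln(0.150/0.0431)
   = (9.977 kJ/mol)(1.247) = 12.4 kJ/mol
ΔG > 0, so the forward reaction is non-spontaneous (proceeds in reverse).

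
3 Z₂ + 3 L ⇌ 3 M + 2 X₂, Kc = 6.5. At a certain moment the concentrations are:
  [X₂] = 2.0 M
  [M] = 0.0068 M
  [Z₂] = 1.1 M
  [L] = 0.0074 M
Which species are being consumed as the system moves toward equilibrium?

Qc = [M]³·[X₂]² / ([Z₂]³·[L]³) = (0.0068)³·(2.0)² / ((1.1)³·(0.0074)³) = 2.3
Qc = 2.3 < Kc = 6.5: net forward reaction.

Z₂, L (reactants)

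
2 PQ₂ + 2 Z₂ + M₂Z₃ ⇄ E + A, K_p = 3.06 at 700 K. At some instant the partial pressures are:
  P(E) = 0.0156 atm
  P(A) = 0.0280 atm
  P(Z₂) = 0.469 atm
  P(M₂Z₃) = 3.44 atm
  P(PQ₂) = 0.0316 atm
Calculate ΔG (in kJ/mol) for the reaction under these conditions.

Q_p = P(E)·P(A) / (P(PQ₂)²·P(Z₂)²·P(M₂Z₃)) = (0.0156)·(0.0280) / ((0.0316)²·(0.469)²·(3.44)) = 0.578
ΔG = RT ln(Q_p/K_p) = (8.314 J mol⁻¹ K⁻¹)(700 K) × ln(0.578/3.06)
   = (5.820 kJ/mol)(-1.667) = -9.70 kJ/mol
ΔG < 0, so the forward reaction is spontaneous (proceeds forward).

ΔG = -9.70 kJ/mol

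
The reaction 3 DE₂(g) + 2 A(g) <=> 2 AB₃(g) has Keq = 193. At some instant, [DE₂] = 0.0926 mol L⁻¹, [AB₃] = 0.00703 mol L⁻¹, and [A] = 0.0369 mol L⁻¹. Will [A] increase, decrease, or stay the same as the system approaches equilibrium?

Q = [AB₃]² / ([DE₂]³·[A]²) = (0.00703)² / ((0.0926)³·(0.0369)²) = 45.7
Q = 45.7 < Keq = 193: net forward reaction.
A is a reactant, so it decreases.

decrease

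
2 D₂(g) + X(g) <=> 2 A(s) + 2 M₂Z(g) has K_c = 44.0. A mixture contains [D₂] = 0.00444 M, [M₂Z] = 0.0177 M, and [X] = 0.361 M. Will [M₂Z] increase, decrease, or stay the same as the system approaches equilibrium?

stay the same

(A is a pure solid — omitted from Q_c.)
Q_c = [M₂Z]² / ([D₂]²·[X]) = (0.0177)² / ((0.00444)²·(0.361)) = 44.0
Q_c = 44.0 = K_c; the system is at equilibrium.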